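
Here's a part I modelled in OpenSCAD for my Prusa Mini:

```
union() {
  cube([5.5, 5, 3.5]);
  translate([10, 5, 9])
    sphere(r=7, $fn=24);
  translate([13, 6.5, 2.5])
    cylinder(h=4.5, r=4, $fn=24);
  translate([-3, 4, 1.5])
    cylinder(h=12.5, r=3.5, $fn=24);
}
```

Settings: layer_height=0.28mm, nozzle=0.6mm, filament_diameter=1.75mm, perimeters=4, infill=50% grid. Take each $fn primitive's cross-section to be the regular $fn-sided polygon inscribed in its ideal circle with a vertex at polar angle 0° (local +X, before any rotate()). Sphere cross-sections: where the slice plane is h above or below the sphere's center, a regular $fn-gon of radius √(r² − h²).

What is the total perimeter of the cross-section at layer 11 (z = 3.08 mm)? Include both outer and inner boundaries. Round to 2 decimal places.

68.12 mm

At z = 3.08 mm: the cube (footprint 5.5×5) is included at this height (perimeter 21.00 mm); the r=7 sphere at (10, 5) slices to a regular 24-gon of circumradius 3.735 (√(r²−h²) with h=5.92 from center) (perimeter = 2·24·3.735·sin(180°/24) = 23.40 mm); the r=4 cylinder at (13, 6.5) contributes a regular 24-gon of circumradius 4 (perimeter = 2·24·4.000·sin(180°/24) = 25.06 mm); the r=3.5 cylinder at (-3, 4) contributes a regular 24-gon of circumradius 3.5 (perimeter = 2·24·3.500·sin(180°/24) = 21.93 mm); Taking the union: the regions partially overlap (shared area 22.48 mm²), so the edge portions inside another operand are dropped and the merged outline is re-measured after clipping — boundary = 68.12 mm. Overall, the cross-section has 2 separate islands. Total boundary length (outer) = 68.12 mm.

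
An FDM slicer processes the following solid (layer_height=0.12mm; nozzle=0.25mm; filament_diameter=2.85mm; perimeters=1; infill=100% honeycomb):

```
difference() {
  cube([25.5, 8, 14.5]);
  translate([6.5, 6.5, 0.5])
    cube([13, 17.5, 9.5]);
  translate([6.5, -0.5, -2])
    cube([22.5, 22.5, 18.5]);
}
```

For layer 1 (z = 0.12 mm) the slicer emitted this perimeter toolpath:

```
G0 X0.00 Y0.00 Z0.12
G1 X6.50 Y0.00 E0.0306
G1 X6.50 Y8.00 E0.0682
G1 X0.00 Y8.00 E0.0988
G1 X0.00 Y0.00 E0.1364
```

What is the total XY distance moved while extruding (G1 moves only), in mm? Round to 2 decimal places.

Sum the Euclidean lengths of each G1 segment: total = 29.00 mm.

29.00 mm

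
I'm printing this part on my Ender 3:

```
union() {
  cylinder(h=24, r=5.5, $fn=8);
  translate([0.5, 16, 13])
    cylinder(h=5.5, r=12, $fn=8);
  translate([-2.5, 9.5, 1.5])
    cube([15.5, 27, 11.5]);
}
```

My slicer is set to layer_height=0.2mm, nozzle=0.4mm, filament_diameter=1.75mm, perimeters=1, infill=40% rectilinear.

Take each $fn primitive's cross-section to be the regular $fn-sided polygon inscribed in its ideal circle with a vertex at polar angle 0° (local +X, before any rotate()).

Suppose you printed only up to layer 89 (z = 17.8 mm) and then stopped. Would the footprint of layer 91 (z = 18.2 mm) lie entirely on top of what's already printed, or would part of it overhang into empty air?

Compare the two slices. At z = 17.8: the r=5.5 cylinder contributes a regular 8-gon of circumradius 5.5 (area = (8/2)·5.500²·sin(360°/8) = 85.56 mm²); the cylinder at (0.5, 16): section is a regular 8-gon, circumradius r=12 (area = (8/2)·12.000²·sin(360°/8) = 407.29 mm²); the cube at (-2.5, 9.5) does not reach this height (z outside [1.5, 13]); Merging all regions: the regions partially overlap — summed areas 492.85 mm² minus the doubly-counted overlap 2.66 mm² gives 490.19 mm² — area = 490.19 mm². At z = 18.2: the cylinder: section is a regular 8-gon, circumradius r=5.5 (area = (8/2)·5.500²·sin(360°/8) = 85.56 mm²); the cylinder at (0.5, 16): section is a regular 8-gon, circumradius r=12 (area = (8/2)·12.000²·sin(360°/8) = 407.29 mm²); the cube at (-2.5, 9.5) is absent (z outside [1.5, 13]); Merging all regions: the regions partially overlap — summed areas 492.85 mm² minus the doubly-counted overlap 2.66 mm² gives 490.19 mm² — area = 490.19 mm². Checking containment: the cross-section at z = 18.2 is a subset of the cross-section at z = 17.8.

entirely on top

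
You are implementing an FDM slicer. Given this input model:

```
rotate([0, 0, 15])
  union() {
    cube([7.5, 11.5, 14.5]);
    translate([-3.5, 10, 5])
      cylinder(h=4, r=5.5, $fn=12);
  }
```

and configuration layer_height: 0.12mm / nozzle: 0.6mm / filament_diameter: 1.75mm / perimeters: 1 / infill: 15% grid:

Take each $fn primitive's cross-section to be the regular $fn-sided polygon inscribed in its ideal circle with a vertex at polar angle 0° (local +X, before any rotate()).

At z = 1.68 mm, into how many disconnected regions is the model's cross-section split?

1

At z = 1.68 mm: the 7.5×11.5 cube contributes its full rectangle; the cylinder at (-3.5, 10) is not intersected at this z (z outside [5, 9]); Combining (union): only the 7.5×11.5 cube is present, so the union is just that shape — 1 connected region; (whole slice rotated 15° about Z — lengths, areas and connectivity unchanged). The result has 1 disconnected region.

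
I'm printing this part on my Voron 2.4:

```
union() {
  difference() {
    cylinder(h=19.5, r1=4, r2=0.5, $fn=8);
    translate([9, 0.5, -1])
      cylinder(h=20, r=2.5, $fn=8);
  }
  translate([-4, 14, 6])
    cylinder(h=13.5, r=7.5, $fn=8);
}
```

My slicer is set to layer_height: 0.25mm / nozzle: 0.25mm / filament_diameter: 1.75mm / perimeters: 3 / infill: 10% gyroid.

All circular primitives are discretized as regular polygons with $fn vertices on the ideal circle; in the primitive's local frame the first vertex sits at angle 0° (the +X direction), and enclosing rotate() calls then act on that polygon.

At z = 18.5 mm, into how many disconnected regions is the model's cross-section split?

At z = 18.5 mm: the cone contributes a regular 8-gon of circumradius 0.679 (interpolated between r1=4 and r2=0.5 at t=0.949); the r=2.5 cylinder at (9, 0.5) contributes a regular 8-gon of circumradius 2.5; Taking the first minus the rest: starting from the cone, the r=2.5 cylinder at (9, 0.5) misses the remaining region (no effect) — 1 connected region; the cylinder at (-4, 14): section is a regular 8-gon, circumradius r=7.5; Taking the union: the 2 present regions are separate (no shared area or edge), so areas and boundary lengths simply add and each stays a separate island — 2 connected regions. The result has 2 disconnected regions.

2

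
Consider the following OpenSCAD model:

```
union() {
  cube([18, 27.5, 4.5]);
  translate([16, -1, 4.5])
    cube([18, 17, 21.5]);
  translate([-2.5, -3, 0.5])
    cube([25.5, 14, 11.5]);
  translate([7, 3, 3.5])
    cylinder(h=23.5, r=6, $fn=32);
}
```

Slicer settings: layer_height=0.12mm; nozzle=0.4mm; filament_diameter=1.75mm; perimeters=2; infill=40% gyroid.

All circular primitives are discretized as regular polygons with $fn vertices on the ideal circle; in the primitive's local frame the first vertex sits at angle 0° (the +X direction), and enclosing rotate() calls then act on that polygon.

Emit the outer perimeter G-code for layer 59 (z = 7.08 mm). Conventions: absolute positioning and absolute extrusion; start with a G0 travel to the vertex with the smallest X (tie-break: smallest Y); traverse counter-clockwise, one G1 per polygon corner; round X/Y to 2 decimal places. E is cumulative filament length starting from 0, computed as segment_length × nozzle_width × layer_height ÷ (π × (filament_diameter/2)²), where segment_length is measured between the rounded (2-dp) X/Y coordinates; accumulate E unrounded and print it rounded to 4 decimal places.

At z = 7.08 mm: the cube is absent (z outside [0, 4.5]); the cube at (16, -1) (footprint 18×17) is included at this height; the cube at (-2.5, -3) is present — its section is the full 25.5×14 rectangle; the r=6 cylinder at (7, 3) contributes a regular 32-gon of circumradius 6; Taking the union: the regions partially overlap (shared area 196.37 mm²), so overlapping operands fuse into one piece — 1 connected region. The outline is a single polygon with 8 vertices. Extrusion per mm of travel: 0.4 × 0.12 / (π × 0.875²) = 0.019956. Accumulating E over each segment gives final E = 2.2151.

G0 X-2.50 Y-3.00 Z7.08
G1 X23.00 Y-3.00 E0.5089
G1 X23.00 Y-1.00 E0.5488
G1 X34.00 Y-1.00 E0.7683
G1 X34.00 Y16.00 E1.1076
G1 X16.00 Y16.00 E1.4668
G1 X16.00 Y11.00 E1.5666
G1 X-2.50 Y11.00 E1.9357
G1 X-2.50 Y-3.00 E2.2151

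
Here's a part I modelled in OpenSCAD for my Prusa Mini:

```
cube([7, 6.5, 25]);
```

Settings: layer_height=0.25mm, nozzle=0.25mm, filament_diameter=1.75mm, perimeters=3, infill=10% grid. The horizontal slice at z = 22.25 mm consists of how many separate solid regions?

At z = 22.25 mm: the cube is present — its section is the full 7×6.5 rectangle. The result has 1 disconnected region.

1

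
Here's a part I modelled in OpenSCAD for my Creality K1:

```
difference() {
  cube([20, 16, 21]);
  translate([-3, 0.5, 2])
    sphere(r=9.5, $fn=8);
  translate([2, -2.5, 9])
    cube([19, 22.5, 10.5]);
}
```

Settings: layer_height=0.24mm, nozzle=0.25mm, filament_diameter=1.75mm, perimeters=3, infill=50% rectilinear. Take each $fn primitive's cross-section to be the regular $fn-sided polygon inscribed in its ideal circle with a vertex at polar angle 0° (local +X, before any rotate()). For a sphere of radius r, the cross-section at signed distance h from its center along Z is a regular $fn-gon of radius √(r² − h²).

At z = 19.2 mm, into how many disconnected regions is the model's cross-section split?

At z = 19.2 mm: the cube is present — its section is the full 20×16 rectangle; the sphere at (-3, 0.5) is not intersected at this z (|z−center|=17.200 > r=9.5); the cube at (2, -2.5) is present — its section is the full 19×22.5 rectangle; Subtracting the remaining from the first: starting from the 20×16 cube, the 19×22.5 cube at (2, -2.5) partially overlaps it — only the 288.00 mm² overlap (of its 427.50 mm²) is removed, clipping the outline — 1 connected region. The result has 1 disconnected region.

1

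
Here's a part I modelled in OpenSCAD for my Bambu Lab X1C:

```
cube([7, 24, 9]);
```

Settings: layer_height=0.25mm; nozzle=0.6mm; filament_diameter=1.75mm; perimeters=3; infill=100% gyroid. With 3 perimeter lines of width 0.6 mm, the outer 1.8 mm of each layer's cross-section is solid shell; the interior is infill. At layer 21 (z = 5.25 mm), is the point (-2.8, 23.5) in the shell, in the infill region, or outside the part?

outside

At z = 5.25 mm: the cube (footprint 7×24) is included at this height. Overall, the cross-section is a single solid region. The nearest boundary edge runs (0.00, 24.00)→(0.00, 0.00); distance from the point to it = 2.80 mm. The point is not inside any of the regions above, so it lies outside the cross-section (2.80 mm from the nearest boundary).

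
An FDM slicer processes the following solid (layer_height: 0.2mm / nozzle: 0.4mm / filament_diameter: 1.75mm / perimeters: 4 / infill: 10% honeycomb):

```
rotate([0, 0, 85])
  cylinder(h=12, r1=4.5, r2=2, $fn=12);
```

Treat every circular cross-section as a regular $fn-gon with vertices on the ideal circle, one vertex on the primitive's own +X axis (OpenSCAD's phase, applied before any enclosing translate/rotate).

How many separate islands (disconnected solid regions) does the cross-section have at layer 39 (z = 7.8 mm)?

1

At z = 7.8 mm: the cone contributes a regular 12-gon of circumradius 2.875 (interpolated between r1=4.5 and r2=2 at t=0.650); (whole slice rotated 85° about Z — lengths, areas and connectivity unchanged). Overall, the cross-section is a single solid region. Island count = 1.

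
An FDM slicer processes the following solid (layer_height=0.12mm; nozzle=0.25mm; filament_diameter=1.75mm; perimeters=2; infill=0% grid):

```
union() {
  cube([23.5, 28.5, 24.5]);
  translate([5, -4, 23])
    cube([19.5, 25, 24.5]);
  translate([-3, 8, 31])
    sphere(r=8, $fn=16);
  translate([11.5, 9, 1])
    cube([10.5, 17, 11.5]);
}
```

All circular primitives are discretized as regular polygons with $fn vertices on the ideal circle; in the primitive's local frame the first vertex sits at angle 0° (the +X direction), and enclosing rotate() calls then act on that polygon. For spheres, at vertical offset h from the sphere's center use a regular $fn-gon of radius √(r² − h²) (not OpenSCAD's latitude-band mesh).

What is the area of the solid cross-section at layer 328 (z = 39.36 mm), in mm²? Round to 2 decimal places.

487.50 mm²

At z = 39.36 mm: the cube does not reach this height (z outside [0, 24.5]); the cube at (5, -4) is present — its section is the full 19.5×25 rectangle (area 487.50 mm²); the sphere at (-3, 8) does not reach this height (|z−center|=8.360 > r=8); the cube at (11.5, 9) is absent (z outside [1, 12.5]); Combining (union): only the 19.5×25 cube at (5, -4) is present, so the union is just that shape — area = 487.50 mm². Overall, the cross-section is a single solid region. Net area = 487.50 mm².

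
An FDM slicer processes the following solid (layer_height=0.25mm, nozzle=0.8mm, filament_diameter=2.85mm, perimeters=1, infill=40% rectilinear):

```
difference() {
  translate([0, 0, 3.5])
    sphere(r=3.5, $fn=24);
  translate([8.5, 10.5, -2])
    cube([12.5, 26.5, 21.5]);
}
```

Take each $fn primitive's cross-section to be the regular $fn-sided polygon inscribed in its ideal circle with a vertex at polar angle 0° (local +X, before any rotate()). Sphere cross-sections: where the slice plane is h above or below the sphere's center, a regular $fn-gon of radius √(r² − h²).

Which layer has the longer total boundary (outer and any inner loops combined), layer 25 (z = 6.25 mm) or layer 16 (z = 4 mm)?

layer 16 (z = 4 mm)

Layer 25 (z = 6.25): the sphere: section is a regular 24-gon, circumradius = √(r²−h²) = √(3.5²−2.75²) = 2.165 (perimeter = 2·24·2.165·sin(180°/24) = 13.56 mm); the cube at (8.5, 10.5) is present — its section is the full 12.5×26.5 rectangle (perimeter 78.00 mm); Taking the first minus the rest: starting from the r=3.5 sphere, the 12.5×26.5 cube at (8.5, 10.5) misses the remaining region (no effect) — boundary = 13.56 mm. So its perimeter = 13.56 mm. Layer 16 (z = 4): the sphere: section is a regular 24-gon, circumradius = √(r²−h²) = √(3.5²−0.5²) = 3.464 (perimeter = 2·24·3.464·sin(180°/24) = 21.70 mm); the cube at (8.5, 10.5) (footprint 12.5×26.5) is included at this height (perimeter 78.00 mm); After the difference (first − rest): starting from the r=3.5 sphere, the 12.5×26.5 cube at (8.5, 10.5) misses the remaining region (no effect) — boundary = 21.70 mm. So its perimeter = 21.70 mm. Layer 16 is larger (21.70 vs 13.56 mm).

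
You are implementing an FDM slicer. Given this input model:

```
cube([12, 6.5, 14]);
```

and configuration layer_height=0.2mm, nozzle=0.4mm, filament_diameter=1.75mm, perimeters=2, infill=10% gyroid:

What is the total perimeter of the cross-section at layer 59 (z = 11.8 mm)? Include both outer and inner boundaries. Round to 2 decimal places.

At z = 11.8 mm: the cube (footprint 12×6.5) is included at this height (perimeter 37.00 mm). Overall, the cross-section is a single solid region. Total boundary length (outer) = 37.00 mm.

37.00 mm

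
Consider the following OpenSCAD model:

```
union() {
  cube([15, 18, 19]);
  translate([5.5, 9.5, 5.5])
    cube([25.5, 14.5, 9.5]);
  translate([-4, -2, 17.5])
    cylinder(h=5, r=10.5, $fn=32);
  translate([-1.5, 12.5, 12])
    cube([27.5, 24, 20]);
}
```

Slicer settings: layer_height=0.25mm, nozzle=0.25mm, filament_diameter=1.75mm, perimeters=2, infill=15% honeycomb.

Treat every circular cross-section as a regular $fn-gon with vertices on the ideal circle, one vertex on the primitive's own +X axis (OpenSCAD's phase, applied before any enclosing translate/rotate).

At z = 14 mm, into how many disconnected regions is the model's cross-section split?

1

At z = 14 mm: the 15×18 cube contributes its full rectangle; the cube at (5.5, 9.5) is present — its section is the full 25.5×14.5 rectangle; the cylinder at (-4, -2) does not reach this height (z outside [17.5, 22.5]); the 27.5×24 cube at (-1.5, 12.5) contributes its full rectangle; Combining (union): the regions partially overlap (shared area 346.75 mm²), so overlapping operands fuse into one piece — 1 connected region. The result has 1 disconnected region.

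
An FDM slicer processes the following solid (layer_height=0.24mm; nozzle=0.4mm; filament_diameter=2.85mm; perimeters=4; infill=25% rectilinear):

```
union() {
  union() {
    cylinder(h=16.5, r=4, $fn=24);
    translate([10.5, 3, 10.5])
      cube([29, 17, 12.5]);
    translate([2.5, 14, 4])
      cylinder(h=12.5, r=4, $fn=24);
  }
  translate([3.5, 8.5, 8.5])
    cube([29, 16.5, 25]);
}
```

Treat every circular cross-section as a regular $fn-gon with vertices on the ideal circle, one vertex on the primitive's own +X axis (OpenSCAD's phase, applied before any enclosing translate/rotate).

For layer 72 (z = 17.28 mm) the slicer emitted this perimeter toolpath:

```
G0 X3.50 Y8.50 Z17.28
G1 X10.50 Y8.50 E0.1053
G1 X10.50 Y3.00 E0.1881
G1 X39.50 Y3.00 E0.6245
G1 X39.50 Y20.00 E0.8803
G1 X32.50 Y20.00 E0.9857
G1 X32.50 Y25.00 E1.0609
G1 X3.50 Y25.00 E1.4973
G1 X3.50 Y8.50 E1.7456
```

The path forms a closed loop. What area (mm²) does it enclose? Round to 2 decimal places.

Apply the shoelace formula to the sequence of (X, Y) vertices; enclosed area = 718.50 mm².

718.50 mm²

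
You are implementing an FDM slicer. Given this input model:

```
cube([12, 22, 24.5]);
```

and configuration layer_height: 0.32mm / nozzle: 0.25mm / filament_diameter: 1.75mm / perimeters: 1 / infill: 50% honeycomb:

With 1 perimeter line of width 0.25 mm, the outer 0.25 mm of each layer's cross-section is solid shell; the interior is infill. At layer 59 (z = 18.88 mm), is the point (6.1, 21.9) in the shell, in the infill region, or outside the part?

At z = 18.88 mm: the 12×22 cube contributes its full rectangle. Overall, the cross-section is a single solid region. The nearest boundary edge runs (12.00, 22.00)→(0.00, 22.00); distance from the point to it = 0.10 mm. The point is inside the cross-section, 0.10 mm from the nearest boundary — within the 0.25 mm shell band (1 × 0.25).

shell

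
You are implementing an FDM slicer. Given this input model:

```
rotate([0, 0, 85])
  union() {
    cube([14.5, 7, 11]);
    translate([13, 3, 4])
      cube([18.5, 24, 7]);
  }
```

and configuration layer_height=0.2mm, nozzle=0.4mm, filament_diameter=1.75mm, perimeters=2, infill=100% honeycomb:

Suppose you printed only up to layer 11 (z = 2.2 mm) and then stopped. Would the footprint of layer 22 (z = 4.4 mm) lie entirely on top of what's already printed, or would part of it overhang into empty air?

Compare the two slices. At z = 2.2: the 14.5×7 cube contributes its full rectangle (area 101.50 mm²); the cube at (13, 3) does not reach this height (z outside [4, 11]); Taking the union: only the 14.5×7 cube is present, so the union is just that shape — area = 101.50 mm²; (rotated 85° about Z; rotation is an isometry so areas/perimeters/island counts are preserved). At z = 4.4: the 14.5×7 cube contributes its full rectangle (area 101.50 mm²); the cube at (13, 3) is present — its section is the full 18.5×24 rectangle (area 444.00 mm²); Taking the union: the regions partially overlap — summed areas 545.50 mm² minus the doubly-counted overlap 6.00 mm² gives 539.50 mm² — area = 539.50 mm²; (whole slice rotated 85° about Z — lengths, areas and connectivity unchanged). Checking containment: at z = 4.4 the cross-section extends beyond the z = 2.2 cross-section by about 438.00 mm².

part overhangs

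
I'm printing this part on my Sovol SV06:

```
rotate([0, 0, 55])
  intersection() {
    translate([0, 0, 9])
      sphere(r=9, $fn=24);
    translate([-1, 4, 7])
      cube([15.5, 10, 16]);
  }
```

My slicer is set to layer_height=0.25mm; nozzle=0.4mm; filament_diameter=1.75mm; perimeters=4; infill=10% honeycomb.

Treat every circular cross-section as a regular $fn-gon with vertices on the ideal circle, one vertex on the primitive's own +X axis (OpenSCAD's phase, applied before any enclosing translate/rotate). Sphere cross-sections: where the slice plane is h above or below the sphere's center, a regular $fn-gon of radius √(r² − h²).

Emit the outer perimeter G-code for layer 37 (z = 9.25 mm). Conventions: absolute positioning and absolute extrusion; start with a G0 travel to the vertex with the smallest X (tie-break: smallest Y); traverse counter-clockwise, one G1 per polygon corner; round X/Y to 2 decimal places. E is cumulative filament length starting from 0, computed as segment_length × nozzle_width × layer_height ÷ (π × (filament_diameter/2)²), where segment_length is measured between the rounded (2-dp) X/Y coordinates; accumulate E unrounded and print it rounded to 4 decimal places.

At z = 9.25 mm: the r=9 sphere slices to a regular 24-gon of circumradius 8.997 (√(r²−h²) with h=0.25 from center); the cube at (-1, 4) is present — its section is the full 15.5×10 rectangle; Keeping only the common overlap: the 15.5×10 cube at (-1, 4) partially overlaps the r=9 sphere; clipping to the common part keeps 33.24 mm² — 1 connected region; (rotated 55° about Z; rotation is an isometry so areas/perimeters/island counts are preserved). The outline is a single polygon with 8 vertices. Extrusion per mm of travel: 0.4 × 0.25 / (π × 0.875²) = 0.041575. Accumulating E over each segment gives final E = 1.0311.

G0 X-7.84 Y4.27 Z9.25
G1 X-3.85 Y1.48 E0.2024
G1 X1.31 Y8.85 E0.5765
G1 X0.78 Y8.96 E0.5990
G1 X-1.56 Y8.86 E0.6963
G1 X-3.80 Y8.15 E0.7940
G1 X-5.78 Y6.89 E0.8916
G1 X-7.37 Y5.16 E0.9893
G1 X-7.84 Y4.27 E1.0311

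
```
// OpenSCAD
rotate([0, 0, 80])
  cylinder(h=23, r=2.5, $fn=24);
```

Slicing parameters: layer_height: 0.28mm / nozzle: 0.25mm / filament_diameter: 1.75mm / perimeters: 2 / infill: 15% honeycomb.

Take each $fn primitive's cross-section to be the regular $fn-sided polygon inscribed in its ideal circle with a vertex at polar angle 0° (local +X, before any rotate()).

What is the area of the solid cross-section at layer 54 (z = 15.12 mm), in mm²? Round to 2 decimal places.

19.41 mm²

At z = 15.12 mm: the r=2.5 cylinder gives a regular 24-gon of circumradius 2.5 (constant along its height) (area = (24/2)·2.500²·sin(360°/24) = 19.41 mm²); (rotated 80° about Z; rotation is an isometry so areas/perimeters/island counts are preserved). Overall, the cross-section is a single solid region. Net area = 19.41 mm².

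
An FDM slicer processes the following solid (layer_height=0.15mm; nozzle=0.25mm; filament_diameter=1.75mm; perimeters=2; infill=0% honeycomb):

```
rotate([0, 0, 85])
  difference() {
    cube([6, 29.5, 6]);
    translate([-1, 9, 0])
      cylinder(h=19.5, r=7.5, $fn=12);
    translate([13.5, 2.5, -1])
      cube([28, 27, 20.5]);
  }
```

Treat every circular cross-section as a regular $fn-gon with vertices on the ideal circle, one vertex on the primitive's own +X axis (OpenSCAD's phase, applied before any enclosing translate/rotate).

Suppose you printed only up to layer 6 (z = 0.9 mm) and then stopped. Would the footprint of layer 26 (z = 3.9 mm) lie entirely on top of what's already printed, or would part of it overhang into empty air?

Compare the two slices. At z = 0.9: the cube is present — its section is the full 6×29.5 rectangle (area 177.00 mm²); the r=7.5 cylinder at (-1, 9) contributes a regular 12-gon of circumradius 7.5 (area = (12/2)·7.500²·sin(360°/12) = 168.75 mm²); the cube at (13.5, 2.5) is present — its section is the full 28×27 rectangle (area 756.00 mm²); Subtracting the remaining from the first: starting from the 6×29.5 cube (177.00 mm²), the r=7.5 cylinder at (-1, 9) partially overlaps it — only the 68.71 mm² overlap (of its 168.75 mm²) is removed, clipping the outline; the 28×27 cube at (13.5, 2.5) misses the remaining region (no effect) — area = 108.29 mm²; (whole slice rotated 85° about Z — lengths, areas and connectivity unchanged). At z = 3.9: the 6×29.5 cube contributes its full rectangle (area 177.00 mm²); the cylinder at (-1, 9): section is a regular 12-gon, circumradius r=7.5 (area = (12/2)·7.500²·sin(360°/12) = 168.75 mm²); the cube at (13.5, 2.5) (footprint 28×27) is included at this height (area 756.00 mm²); After the difference (first − rest): starting from the 6×29.5 cube (177.00 mm²), the r=7.5 cylinder at (-1, 9) partially overlaps it — only the 68.71 mm² overlap (of its 168.75 mm²) is removed, clipping the outline; the 28×27 cube at (13.5, 2.5) misses the remaining region (no effect) — area = 108.29 mm²; (whole slice rotated 85° about Z — lengths, areas and connectivity unchanged). Checking containment: the cross-section at z = 3.9 is a subset of the cross-section at z = 0.9.

entirely on top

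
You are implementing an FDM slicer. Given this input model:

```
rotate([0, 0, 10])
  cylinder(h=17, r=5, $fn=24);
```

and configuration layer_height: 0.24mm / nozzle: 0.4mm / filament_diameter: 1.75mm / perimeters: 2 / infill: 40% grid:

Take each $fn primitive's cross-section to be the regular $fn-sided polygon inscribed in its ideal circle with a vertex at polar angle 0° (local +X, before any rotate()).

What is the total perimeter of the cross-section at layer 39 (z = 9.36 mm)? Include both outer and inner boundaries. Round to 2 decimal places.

31.33 mm

At z = 9.36 mm: the r=5 cylinder gives a regular 24-gon of circumradius 5 (constant along its height) (perimeter = 2·24·5.000·sin(180°/24) = 31.33 mm); (rotated 10° about Z; rotation is an isometry so areas/perimeters/island counts are preserved). Overall, the cross-section is a single solid region. Total boundary length (outer) = 31.33 mm.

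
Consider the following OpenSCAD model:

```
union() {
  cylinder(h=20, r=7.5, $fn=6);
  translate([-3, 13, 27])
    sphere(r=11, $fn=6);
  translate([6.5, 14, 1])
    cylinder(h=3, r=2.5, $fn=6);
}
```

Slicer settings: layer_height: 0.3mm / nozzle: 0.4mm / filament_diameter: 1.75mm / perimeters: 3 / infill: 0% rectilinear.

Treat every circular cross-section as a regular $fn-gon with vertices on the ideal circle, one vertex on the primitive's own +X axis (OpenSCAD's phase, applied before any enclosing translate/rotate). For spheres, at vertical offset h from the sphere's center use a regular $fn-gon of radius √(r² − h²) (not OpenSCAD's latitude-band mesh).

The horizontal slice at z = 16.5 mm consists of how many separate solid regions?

At z = 16.5 mm: the r=7.5 cylinder contributes a regular 6-gon of circumradius 7.5; the r=11 sphere at (-3, 13) slices to a regular 6-gon of circumradius 3.279 (√(r²−h²) with h=10.5 from center); the cylinder at (6.5, 14) is absent (z outside [1, 4]); Merging all regions: the 2 present regions are separate (no shared area or edge), so areas and boundary lengths simply add and each stays a separate island — 2 connected regions. The result has 2 disconnected regions.

2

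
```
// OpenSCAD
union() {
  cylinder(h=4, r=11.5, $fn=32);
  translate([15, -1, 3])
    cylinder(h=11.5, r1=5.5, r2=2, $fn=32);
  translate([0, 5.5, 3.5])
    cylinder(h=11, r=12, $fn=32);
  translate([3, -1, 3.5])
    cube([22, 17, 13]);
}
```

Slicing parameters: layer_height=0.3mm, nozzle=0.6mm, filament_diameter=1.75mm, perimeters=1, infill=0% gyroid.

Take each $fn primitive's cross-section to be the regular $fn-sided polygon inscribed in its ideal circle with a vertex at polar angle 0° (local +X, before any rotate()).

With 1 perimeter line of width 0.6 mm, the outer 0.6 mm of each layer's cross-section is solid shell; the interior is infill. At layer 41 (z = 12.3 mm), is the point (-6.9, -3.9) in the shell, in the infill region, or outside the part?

shell

At z = 12.3 mm: the cylinder is absent (z outside [0, 4]); the cone at (15, -1) contributes a regular 32-gon of circumradius 2.670 (interpolated between r1=5.5 and r2=2 at t=0.809); the r=12 cylinder at (0, 5.5) contributes a regular 32-gon of circumradius 12; the 22×17 cube at (3, -1) contributes its full rectangle; Combining (union): the regions partially overlap (shared area 140.57 mm²), so overlapping operands fuse into one piece — 1 connected region. Overall, the cross-section is a single solid region. The nearest boundary edge runs (-6.67, -4.48)→(-8.49, -2.99); distance from the point to it = 0.30 mm. The point is inside the cross-section, 0.30 mm from the nearest boundary — within the 0.6 mm shell band (1 × 0.6).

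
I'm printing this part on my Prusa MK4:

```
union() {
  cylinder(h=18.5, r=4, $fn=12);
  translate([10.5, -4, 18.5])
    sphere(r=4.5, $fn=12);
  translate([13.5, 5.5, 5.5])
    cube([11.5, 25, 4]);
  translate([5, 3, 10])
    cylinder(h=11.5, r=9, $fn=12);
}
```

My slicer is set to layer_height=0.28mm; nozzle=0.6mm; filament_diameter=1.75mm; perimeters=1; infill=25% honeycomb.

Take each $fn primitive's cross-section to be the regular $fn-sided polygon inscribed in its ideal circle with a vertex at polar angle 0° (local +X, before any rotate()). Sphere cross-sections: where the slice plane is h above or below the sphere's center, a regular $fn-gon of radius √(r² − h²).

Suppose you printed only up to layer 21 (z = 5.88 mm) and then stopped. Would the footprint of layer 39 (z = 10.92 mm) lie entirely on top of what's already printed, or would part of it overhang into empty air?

Compare the two slices. At z = 5.88: the cylinder: section is a regular 12-gon, circumradius r=4 (area = (12/2)·4.000²·sin(360°/12) = 48.00 mm²); the sphere at (10.5, -4) does not reach this height (|z−center|=12.620 > r=4.5); the cube at (13.5, 5.5) (footprint 11.5×25) is included at this height (area 287.50 mm²); the cylinder at (5, 3) does not reach this height (z outside [10, 21.5]); Taking the union: the 2 present regions are separate (no shared area or edge), so areas and boundary lengths simply add and each stays a separate island — area = 335.50 mm². At z = 10.92: the cylinder: section is a regular 12-gon, circumradius r=4 (area = (12/2)·4.000²·sin(360°/12) = 48.00 mm²); the sphere at (10.5, -4) is not intersected at this z (|z−center|=7.580 > r=4.5); the cube at (13.5, 5.5) is not intersected at this z (z outside [5.5, 9.5]); the cylinder at (5, 3): section is a regular 12-gon, circumradius r=9 (area = (12/2)·9.000²·sin(360°/12) = 243.00 mm²); Merging all regions: the regions partially overlap — summed areas 291.00 mm² minus the doubly-counted overlap 43.73 mm² gives 247.27 mm² — area = 247.27 mm². Checking containment: at z = 10.92 the cross-section extends beyond the z = 5.88 cross-section by about 199.27 mm².

part overhangs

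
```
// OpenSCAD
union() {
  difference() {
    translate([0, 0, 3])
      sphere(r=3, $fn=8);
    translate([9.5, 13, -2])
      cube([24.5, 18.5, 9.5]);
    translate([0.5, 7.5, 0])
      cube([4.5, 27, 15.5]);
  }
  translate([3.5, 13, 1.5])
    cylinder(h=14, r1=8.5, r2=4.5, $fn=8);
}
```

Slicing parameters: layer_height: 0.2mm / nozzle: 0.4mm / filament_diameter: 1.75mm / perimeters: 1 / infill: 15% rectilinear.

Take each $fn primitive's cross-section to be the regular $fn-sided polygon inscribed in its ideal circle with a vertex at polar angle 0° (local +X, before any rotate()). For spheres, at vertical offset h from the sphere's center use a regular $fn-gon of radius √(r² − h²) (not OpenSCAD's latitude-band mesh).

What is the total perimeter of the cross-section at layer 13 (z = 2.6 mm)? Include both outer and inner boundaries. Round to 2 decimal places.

68.33 mm

At z = 2.6 mm: the r=3 sphere slices to a regular 8-gon of circumradius 2.973 (√(r²−h²) with h=0.4 from center) (perimeter = 2·8·2.973·sin(180°/8) = 18.20 mm); the 24.5×18.5 cube at (9.5, 13) contributes its full rectangle (perimeter 86.00 mm); the cube at (0.5, 7.5) (footprint 4.5×27) is included at this height (perimeter 63.00 mm); After the difference (first − rest): starting from the r=3 sphere, the 24.5×18.5 cube at (9.5, 13) misses the remaining region (no effect); the 4.5×27 cube at (0.5, 7.5) misses the remaining region (no effect) — boundary = 18.20 mm; the cone at (3.5, 13) contributes a regular 8-gon of circumradius 8.186 (interpolated between r1=8.5 and r2=4.5 at t=0.079) (perimeter = 2·8·8.186·sin(180°/8) = 50.12 mm); Combining (union): the 2 present regions are separate (no shared area or edge), so areas and boundary lengths simply add and each stays a separate island — boundary = 68.33 mm. Overall, the cross-section has 2 separate islands. Total boundary length (outer) = 68.33 mm.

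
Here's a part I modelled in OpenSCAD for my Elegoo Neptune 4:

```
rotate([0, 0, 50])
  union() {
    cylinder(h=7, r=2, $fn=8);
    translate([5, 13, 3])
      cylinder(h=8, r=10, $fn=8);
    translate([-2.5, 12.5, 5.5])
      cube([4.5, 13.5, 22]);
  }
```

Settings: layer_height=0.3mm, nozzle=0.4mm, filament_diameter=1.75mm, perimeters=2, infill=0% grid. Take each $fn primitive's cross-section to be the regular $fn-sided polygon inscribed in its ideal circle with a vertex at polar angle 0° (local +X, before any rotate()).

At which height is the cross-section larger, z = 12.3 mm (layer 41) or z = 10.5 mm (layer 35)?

Layer 41 (z = 12.3): the cylinder is not intersected at this z (z outside [0, 7]); the cylinder at (5, 13) is absent (z outside [3, 11]); the cube at (-2.5, 12.5) is present — its section is the full 4.5×13.5 rectangle (area 60.75 mm²); Merging all regions: only the 4.5×13.5 cube at (-2.5, 12.5) is present, so the union is just that shape — area = 60.75 mm²; (whole slice rotated 50° about Z — lengths, areas and connectivity unchanged). So its area = 60.75 mm². Layer 35 (z = 10.5): the cylinder does not reach this height (z outside [0, 7]); the r=10 cylinder at (5, 13) gives a regular 8-gon of circumradius 10 (constant along its height) (area = (8/2)·10.000²·sin(360°/8) = 282.84 mm²); the 4.5×13.5 cube at (-2.5, 12.5) contributes its full rectangle (area 60.75 mm²); Combining (union): the regions partially overlap — summed areas 343.59 mm² minus the doubly-counted overlap 37.28 mm² gives 306.31 mm² — area = 306.31 mm²; (whole slice rotated 50° about Z — lengths, areas and connectivity unchanged). So its area = 306.31 mm². Layer 35 is larger (306.31 vs 60.75 mm²).

layer 35 (z = 10.5 mm)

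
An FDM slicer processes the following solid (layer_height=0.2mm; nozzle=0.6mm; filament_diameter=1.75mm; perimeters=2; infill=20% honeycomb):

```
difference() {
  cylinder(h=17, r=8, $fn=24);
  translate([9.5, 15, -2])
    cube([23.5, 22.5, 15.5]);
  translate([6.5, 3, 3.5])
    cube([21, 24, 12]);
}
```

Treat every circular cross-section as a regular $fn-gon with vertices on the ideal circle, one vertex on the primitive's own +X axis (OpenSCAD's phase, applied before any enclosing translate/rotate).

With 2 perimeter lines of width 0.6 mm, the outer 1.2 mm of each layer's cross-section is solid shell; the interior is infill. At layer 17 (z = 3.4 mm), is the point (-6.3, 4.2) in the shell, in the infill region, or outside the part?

shell

At z = 3.4 mm: the cylinder: section is a regular 24-gon, circumradius r=8; the cube at (9.5, 15) (footprint 23.5×22.5) is included at this height; the cube at (6.5, 3) is absent (z outside [3.5, 15.5]); Taking the first minus the rest: starting from the r=8 cylinder, the 23.5×22.5 cube at (9.5, 15) misses the remaining region (no effect) — 1 connected region. Overall, the cross-section is a single solid region. The nearest boundary edge runs (-6.93, 4.00)→(-5.66, 5.66); distance from the point to it = 0.38 mm. The point is inside the cross-section, 0.38 mm from the nearest boundary — within the 1.2 mm shell band (2 × 0.6).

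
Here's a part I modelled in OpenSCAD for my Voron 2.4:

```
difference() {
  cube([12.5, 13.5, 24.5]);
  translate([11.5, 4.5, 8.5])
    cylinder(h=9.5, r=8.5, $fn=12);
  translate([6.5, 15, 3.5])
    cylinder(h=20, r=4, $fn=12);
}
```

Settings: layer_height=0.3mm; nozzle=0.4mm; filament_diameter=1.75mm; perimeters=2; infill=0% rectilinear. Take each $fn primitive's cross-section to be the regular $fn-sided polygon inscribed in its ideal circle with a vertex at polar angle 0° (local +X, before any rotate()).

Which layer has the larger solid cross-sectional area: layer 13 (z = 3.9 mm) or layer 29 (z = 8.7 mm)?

layer 13 (z = 3.9 mm)

Layer 13 (z = 3.9): the cube (footprint 12.5×13.5) is included at this height (area 168.75 mm²); the cylinder at (11.5, 4.5) does not reach this height (z outside [8.5, 18]); the cylinder at (6.5, 15): section is a regular 12-gon, circumradius r=4 (area = (12/2)·4.000²·sin(360°/12) = 48.00 mm²); After the difference (first − rest): starting from the 12.5×13.5 cube (168.75 mm²), the r=4 cylinder at (6.5, 15) partially overlaps it — only the 12.60 mm² overlap (of its 48.00 mm²) is removed, clipping the outline — area = 156.15 mm². So its area = 156.15 mm². Layer 29 (z = 8.7): the cube (footprint 12.5×13.5) is included at this height (area 168.75 mm²); the cylinder at (11.5, 4.5): section is a regular 12-gon, circumradius r=8.5 (area = (12/2)·8.500²·sin(360°/12) = 216.75 mm²); the r=4 cylinder at (6.5, 15) gives a regular 12-gon of circumradius 4 (constant along its height) (area = (12/2)·4.000²·sin(360°/12) = 48.00 mm²); Subtracting the remaining from the first: starting from the 12.5×13.5 cube (168.75 mm²), the r=8.5 cylinder at (11.5, 4.5) partially overlaps it — only the 102.57 mm² overlap (of its 216.75 mm²) is removed, clipping the outline; the r=4 cylinder at (6.5, 15) partially overlaps it — only the 11.19 mm² overlap (of its 48.00 mm²) is removed, clipping the outline — area = 55.00 mm². So its area = 55.00 mm². Layer 13 is larger (156.15 vs 55.00 mm²).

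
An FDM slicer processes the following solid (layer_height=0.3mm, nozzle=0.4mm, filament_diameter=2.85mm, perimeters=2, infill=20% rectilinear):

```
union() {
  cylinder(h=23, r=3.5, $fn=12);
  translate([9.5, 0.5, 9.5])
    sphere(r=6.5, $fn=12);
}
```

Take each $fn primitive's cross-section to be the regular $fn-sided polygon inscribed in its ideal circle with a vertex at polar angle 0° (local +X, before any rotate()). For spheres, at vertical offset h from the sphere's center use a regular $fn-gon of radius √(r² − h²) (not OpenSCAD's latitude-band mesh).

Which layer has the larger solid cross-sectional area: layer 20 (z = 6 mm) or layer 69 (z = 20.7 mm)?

layer 20 (z = 6 mm)

Layer 20 (z = 6): the r=3.5 cylinder contributes a regular 12-gon of circumradius 3.5 (area = (12/2)·3.500²·sin(360°/12) = 36.75 mm²); the sphere at (9.5, 0.5): section is a regular 12-gon, circumradius = √(r²−h²) = √(6.5²−3.5²) = 5.477 (area = (12/2)·5.477²·sin(360°/12) = 90.00 mm²); Taking the union: the 2 present regions are separate (no shared area or edge), so areas and boundary lengths simply add and each stays a separate island — area = 126.75 mm². So its area = 126.75 mm². Layer 69 (z = 20.7): the r=3.5 cylinder contributes a regular 12-gon of circumradius 3.5 (area = (12/2)·3.500²·sin(360°/12) = 36.75 mm²); the sphere at (9.5, 0.5) does not reach this height (|z−center|=11.200 > r=6.5); Taking the union: only the r=3.5 cylinder is present, so the union is just that shape — area = 36.75 mm². So its area = 36.75 mm². Layer 20 is larger (126.75 vs 36.75 mm²).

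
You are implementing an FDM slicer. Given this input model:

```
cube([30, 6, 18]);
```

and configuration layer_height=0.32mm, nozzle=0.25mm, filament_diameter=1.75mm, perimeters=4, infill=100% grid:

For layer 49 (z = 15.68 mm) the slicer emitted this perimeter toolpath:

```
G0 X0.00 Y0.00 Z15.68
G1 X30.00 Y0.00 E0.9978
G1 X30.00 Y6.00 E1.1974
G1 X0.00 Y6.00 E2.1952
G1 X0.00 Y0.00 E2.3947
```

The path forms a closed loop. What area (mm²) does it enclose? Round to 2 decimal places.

Apply the shoelace formula to the sequence of (X, Y) vertices; enclosed area = 180.00 mm².

180.00 mm²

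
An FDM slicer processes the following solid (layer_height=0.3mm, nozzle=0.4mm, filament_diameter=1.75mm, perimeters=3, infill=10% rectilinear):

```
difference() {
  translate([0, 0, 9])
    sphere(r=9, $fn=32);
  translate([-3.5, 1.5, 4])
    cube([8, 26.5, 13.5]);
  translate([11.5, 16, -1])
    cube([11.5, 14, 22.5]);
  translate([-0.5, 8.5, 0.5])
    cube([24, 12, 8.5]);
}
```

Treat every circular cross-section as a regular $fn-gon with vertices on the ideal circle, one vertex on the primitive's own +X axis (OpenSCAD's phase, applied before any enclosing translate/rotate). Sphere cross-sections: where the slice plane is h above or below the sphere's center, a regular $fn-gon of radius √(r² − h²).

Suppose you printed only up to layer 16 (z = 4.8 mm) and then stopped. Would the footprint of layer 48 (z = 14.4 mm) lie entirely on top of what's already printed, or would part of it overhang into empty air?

entirely on top

Compare the two slices. At z = 4.8: the sphere: section is a regular 32-gon, circumradius = √(r²−h²) = √(9²−4.2²) = 7.960 (area = (32/2)·7.960²·sin(360°/32) = 197.77 mm²); the cube at (-3.5, 1.5) is present — its section is the full 8×26.5 rectangle (area 212.00 mm²); the cube at (11.5, 16) is present — its section is the full 11.5×14 rectangle (area 161.00 mm²); the cube at (-0.5, 8.5) is present — its section is the full 24×12 rectangle (area 288.00 mm²); Taking the first minus the rest: starting from the r=9 sphere (197.77 mm²), the 8×26.5 cube at (-3.5, 1.5) partially overlaps it — only the 48.53 mm² overlap (of its 212.00 mm²) is removed, clipping the outline; the 11.5×14 cube at (11.5, 16) misses the remaining region (no effect); the 24×12 cube at (-0.5, 8.5) misses the remaining region (no effect) — area = 149.24 mm². At z = 14.4: the r=9 sphere slices to a regular 32-gon of circumradius 7.200 (√(r²−h²) with h=5.4 from center) (area = (32/2)·7.200²·sin(360°/32) = 161.82 mm²); the 8×26.5 cube at (-3.5, 1.5) contributes its full rectangle (area 212.00 mm²); the cube at (11.5, 16) is present — its section is the full 11.5×14 rectangle (area 161.00 mm²); the cube at (-0.5, 8.5) does not reach this height (z outside [0.5, 9]); Subtracting the remaining from the first: starting from the r=9 sphere (161.82 mm²), the 8×26.5 cube at (-3.5, 1.5) partially overlaps it — only the 42.12 mm² overlap (of its 212.00 mm²) is removed, clipping the outline; the 11.5×14 cube at (11.5, 16) misses the remaining region (no effect) — area = 119.70 mm². Checking containment: the cross-section at z = 14.4 is a subset of the cross-section at z = 4.8.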